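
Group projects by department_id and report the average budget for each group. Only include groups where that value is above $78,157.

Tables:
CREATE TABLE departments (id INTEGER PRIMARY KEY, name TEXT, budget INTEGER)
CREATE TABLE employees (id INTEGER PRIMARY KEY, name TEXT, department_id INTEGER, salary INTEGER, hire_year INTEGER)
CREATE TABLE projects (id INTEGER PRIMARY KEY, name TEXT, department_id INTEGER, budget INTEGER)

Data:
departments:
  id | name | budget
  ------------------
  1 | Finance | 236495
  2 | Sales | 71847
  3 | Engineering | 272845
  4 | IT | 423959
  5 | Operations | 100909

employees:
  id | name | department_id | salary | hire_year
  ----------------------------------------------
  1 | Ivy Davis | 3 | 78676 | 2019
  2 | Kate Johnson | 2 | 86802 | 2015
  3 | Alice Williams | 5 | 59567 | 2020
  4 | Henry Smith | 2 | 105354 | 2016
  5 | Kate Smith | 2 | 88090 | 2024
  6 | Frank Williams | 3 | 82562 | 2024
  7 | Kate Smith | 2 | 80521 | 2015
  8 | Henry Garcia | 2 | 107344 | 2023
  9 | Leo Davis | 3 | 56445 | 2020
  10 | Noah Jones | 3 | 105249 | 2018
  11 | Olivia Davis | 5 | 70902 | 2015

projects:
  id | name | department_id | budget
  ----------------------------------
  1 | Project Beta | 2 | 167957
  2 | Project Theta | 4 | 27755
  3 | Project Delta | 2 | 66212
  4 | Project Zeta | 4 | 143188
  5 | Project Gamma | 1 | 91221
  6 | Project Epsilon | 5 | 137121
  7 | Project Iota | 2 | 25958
SELECT department_id, AVG(budget) AS avg_budget FROM projects GROUP BY department_id HAVING AVG(budget) > 78157

Execution result:
department_id | avg_budget
1 | 91221.00
2 | 86709.00
4 | 85471.50
5 | 137121.00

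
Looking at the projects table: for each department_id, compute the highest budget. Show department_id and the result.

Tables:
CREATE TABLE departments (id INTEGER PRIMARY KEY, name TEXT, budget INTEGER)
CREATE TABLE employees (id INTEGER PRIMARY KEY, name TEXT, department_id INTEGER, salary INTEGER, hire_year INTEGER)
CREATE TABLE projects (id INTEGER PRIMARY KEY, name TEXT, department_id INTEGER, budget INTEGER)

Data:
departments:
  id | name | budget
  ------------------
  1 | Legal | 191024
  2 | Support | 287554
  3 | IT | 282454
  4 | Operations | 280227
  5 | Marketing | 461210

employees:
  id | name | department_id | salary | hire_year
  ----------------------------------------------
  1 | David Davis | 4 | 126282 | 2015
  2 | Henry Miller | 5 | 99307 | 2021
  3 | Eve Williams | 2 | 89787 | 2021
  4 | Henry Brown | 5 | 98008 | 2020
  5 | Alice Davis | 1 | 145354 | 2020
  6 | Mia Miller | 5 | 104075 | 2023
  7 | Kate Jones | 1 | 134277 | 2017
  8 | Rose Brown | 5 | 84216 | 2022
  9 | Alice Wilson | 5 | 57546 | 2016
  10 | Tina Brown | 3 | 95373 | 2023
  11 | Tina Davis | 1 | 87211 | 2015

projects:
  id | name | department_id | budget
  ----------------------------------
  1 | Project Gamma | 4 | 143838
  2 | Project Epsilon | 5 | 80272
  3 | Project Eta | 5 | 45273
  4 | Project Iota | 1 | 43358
SELECT department_id, MAX(budget) AS max_budget FROM projects GROUP BY department_id

Execution result:
department_id | max_budget
1 | 43358
4 | 143838
5 | 80272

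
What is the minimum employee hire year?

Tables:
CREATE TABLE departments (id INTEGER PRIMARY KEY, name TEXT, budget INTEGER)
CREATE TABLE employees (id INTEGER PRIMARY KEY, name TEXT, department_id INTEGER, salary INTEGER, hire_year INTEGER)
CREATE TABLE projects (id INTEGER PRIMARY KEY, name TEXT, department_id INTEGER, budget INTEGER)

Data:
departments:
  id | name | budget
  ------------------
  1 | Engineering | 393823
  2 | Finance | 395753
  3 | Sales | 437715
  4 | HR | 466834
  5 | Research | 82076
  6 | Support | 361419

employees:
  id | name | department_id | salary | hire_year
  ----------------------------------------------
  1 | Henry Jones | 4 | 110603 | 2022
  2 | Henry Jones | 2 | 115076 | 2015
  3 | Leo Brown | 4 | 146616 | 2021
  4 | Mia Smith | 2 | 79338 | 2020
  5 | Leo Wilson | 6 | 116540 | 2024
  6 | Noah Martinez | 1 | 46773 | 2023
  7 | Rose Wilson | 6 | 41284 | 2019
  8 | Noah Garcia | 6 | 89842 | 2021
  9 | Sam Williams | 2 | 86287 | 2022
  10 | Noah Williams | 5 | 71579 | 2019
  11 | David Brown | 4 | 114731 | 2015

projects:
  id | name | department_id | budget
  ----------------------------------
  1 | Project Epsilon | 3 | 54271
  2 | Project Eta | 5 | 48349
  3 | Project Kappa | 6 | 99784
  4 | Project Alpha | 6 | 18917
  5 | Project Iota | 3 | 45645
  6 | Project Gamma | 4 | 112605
SELECT MIN(hire_year) FROM employees

Execution result:
2015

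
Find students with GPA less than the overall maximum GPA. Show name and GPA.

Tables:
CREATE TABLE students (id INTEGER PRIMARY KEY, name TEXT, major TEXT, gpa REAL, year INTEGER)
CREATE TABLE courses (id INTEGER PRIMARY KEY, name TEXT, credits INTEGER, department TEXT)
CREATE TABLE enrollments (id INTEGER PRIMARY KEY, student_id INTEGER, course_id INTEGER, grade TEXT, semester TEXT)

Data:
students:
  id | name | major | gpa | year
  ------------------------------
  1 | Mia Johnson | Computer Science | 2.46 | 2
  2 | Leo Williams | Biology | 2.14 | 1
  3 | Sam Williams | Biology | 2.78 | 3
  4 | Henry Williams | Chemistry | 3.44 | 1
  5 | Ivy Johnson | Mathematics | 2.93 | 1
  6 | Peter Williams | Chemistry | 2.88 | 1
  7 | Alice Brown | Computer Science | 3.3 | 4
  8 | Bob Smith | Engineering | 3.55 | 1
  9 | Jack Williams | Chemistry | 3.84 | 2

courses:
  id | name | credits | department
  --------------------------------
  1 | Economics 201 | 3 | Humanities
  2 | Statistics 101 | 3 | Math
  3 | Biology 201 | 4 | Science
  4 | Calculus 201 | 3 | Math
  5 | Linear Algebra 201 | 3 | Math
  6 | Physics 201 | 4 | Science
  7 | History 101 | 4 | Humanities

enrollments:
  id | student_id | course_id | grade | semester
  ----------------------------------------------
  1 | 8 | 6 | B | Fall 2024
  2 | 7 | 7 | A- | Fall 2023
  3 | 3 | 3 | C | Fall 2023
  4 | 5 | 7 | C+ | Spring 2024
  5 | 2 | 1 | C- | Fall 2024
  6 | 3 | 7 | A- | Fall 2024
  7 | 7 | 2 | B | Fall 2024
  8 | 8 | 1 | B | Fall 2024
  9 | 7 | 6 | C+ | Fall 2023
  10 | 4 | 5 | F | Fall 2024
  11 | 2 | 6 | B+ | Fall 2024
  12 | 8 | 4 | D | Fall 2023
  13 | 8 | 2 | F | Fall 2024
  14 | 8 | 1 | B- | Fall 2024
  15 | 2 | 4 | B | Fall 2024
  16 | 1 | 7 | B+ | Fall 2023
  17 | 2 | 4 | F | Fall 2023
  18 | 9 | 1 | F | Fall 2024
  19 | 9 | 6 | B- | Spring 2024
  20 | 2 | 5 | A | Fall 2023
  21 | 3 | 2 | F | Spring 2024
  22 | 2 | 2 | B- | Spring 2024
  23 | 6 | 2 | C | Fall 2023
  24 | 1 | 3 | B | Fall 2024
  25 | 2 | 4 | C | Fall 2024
SELECT name, gpa FROM students WHERE gpa < (SELECT MAX(gpa) FROM students)

Execution result:
name | gpa
Mia Johnson | 2.46
Leo Williams | 2.14
Sam Williams | 2.78
Henry Williams | 3.44
Ivy Johnson | 2.93
Peter Williams | 2.88
Alice Brown | 3.30
Bob Smith | 3.55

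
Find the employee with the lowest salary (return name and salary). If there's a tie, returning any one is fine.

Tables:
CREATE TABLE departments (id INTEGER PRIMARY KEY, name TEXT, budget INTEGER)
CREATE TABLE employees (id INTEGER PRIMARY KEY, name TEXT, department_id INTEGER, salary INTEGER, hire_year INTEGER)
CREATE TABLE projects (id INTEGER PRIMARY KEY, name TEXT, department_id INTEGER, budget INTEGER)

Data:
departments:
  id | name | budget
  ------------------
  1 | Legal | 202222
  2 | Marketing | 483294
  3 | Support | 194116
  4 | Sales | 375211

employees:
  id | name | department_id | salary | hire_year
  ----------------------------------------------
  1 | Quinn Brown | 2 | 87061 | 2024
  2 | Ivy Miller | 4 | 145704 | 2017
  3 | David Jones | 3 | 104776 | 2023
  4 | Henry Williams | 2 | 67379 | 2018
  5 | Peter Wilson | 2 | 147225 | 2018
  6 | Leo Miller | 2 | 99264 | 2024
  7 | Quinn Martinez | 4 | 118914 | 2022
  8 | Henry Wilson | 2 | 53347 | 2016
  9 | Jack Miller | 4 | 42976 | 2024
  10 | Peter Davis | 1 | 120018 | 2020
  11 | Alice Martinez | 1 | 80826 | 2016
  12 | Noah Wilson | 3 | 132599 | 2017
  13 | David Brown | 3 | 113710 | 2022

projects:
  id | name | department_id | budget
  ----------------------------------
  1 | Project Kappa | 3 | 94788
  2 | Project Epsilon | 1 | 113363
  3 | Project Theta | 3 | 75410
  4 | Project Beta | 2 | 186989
SELECT name, salary FROM employees ORDER BY salary ASC LIMIT 1

Execution result:
name | salary
Jack Miller | 42976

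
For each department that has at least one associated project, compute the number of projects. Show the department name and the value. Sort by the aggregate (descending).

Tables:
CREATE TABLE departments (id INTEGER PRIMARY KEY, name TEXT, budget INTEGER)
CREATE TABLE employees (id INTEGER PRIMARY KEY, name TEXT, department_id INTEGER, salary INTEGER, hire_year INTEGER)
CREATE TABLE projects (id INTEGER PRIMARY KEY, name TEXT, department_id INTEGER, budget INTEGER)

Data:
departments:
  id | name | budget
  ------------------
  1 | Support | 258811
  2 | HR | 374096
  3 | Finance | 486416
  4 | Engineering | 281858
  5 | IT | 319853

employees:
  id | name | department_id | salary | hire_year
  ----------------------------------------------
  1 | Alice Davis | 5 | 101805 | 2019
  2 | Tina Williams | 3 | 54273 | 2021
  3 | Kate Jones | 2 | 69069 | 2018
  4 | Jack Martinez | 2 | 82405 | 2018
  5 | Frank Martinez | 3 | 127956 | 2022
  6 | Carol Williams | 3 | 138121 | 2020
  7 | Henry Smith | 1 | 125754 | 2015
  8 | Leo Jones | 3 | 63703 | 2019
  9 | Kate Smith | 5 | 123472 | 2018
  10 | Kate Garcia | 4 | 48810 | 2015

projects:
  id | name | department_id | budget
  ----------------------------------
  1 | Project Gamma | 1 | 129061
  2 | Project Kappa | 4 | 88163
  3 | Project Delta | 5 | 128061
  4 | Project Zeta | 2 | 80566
SELECT p.name, COUNT(*) AS n FROM projects c JOIN departments p ON c.department_id = p.id GROUP BY p.id, p.name ORDER BY n DESC

Execution result:
name | n
Support | 1
HR | 1
Engineering | 1
IT | 1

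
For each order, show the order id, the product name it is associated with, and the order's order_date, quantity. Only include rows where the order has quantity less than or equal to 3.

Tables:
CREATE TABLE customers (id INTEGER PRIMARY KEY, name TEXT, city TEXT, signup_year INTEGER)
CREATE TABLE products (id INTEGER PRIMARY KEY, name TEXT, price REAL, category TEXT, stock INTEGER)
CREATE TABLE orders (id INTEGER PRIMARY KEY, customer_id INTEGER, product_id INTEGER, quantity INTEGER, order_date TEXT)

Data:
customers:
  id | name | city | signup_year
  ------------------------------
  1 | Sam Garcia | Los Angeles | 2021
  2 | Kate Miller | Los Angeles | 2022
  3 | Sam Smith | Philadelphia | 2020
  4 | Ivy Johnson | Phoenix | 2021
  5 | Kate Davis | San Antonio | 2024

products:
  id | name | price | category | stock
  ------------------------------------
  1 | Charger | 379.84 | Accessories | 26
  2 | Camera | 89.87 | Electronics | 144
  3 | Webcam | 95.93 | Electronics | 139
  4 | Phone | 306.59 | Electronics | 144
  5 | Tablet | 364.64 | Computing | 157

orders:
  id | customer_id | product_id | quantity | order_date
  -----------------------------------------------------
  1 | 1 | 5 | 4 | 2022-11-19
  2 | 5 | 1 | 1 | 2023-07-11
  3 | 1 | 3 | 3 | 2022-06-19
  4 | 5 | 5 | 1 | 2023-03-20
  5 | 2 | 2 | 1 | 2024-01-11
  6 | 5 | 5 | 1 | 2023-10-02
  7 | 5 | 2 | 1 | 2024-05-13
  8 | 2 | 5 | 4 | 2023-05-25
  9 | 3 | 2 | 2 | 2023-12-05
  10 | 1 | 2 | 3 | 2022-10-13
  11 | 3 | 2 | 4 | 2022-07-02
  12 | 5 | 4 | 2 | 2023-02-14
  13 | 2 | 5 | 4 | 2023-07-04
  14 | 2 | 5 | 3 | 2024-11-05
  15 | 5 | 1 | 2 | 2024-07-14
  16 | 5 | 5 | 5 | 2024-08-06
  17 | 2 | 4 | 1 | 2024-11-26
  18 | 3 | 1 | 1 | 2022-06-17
SELECT c.id, p.name AS product, c.order_date, c.quantity FROM orders c JOIN products p ON c.product_id = p.id WHERE c.quantity <= 3

Execution result:
id | product | order_date | quantity
2 | Charger | 2023-07-11 | 1
3 | Webcam | 2022-06-19 | 3
4 | Tablet | 2023-03-20 | 1
5 | Camera | 2024-01-11 | 1
6 | Tablet | 2023-10-02 | 1
7 | Camera | 2024-05-13 | 1
9 | Camera | 2023-12-05 | 2
10 | Camera | 2022-10-13 | 3
12 | Phone | 2023-02-14 | 2
14 | Tablet | 2024-11-05 | 3
15 | Charger | 2024-07-14 | 2
17 | Phone | 2024-11-26 | 1
18 | Charger | 2022-06-17 | 1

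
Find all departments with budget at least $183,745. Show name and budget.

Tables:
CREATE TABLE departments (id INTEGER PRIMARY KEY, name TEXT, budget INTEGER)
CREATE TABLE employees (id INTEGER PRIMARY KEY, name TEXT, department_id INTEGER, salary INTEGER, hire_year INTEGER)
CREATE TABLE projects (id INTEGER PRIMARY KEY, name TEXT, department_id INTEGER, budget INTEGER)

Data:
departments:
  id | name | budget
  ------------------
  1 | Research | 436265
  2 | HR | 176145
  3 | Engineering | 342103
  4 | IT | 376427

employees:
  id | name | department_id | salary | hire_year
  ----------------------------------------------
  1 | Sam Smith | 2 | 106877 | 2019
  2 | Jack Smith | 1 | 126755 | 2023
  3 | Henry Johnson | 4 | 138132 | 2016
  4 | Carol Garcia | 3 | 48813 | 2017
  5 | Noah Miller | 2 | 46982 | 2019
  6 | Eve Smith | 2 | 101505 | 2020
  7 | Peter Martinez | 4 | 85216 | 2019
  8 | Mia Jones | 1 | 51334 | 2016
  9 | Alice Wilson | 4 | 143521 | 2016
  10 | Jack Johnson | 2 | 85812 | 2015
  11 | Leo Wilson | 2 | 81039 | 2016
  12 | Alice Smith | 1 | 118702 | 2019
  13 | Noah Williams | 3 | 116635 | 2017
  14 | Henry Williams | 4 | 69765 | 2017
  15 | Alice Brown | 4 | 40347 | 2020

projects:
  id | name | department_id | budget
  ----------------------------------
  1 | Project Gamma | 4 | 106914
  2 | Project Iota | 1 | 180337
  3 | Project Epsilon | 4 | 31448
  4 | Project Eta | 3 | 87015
SELECT name, budget FROM departments WHERE budget >= 183745

Execution result:
name | budget
Research | 436265
Engineering | 342103
IT | 376427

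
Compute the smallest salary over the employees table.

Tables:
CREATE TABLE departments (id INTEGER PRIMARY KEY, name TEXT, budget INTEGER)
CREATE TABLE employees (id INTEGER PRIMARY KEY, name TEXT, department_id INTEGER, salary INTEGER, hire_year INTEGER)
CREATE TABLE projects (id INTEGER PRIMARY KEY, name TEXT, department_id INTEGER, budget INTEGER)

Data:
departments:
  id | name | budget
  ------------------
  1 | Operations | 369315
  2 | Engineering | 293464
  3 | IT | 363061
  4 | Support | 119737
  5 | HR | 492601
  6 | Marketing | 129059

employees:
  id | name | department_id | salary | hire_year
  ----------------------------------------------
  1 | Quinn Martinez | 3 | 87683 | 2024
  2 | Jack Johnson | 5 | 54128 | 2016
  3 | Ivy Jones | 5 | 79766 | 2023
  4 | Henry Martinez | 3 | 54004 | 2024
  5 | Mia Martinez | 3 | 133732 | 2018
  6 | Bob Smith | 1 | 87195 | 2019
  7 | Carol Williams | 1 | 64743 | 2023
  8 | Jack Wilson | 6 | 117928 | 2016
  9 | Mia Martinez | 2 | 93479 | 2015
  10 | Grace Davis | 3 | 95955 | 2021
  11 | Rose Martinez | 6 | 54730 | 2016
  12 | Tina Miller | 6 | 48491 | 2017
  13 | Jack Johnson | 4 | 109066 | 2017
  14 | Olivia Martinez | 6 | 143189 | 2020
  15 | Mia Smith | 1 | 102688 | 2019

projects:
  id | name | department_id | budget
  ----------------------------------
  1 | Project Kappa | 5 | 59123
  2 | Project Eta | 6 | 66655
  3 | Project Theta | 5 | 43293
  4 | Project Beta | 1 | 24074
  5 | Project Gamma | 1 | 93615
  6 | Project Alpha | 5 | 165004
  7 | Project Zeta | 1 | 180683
SELECT MIN(salary) FROM employees

Execution result:
48491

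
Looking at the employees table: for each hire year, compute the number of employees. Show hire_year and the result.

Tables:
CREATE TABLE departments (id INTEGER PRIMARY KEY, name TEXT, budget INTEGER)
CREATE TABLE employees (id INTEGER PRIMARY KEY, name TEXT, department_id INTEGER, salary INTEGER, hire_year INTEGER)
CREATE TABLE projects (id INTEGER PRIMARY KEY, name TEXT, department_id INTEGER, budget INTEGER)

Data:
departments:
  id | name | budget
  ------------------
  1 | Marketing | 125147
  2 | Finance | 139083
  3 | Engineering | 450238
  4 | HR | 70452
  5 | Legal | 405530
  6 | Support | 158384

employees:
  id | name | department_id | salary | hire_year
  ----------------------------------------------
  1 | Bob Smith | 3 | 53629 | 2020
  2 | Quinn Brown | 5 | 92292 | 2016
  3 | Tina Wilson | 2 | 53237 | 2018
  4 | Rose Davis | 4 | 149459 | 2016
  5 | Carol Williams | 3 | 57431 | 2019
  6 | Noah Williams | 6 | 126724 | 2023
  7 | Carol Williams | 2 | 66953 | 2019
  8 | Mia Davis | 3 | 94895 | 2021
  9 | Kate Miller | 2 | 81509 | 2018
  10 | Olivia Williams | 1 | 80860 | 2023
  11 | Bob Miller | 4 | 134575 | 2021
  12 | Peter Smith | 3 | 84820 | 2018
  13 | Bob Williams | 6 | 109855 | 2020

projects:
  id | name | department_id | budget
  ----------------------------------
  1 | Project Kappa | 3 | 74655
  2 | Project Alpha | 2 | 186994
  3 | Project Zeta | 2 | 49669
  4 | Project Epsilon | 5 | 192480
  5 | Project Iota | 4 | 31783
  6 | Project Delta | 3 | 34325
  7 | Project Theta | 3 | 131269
SELECT hire_year, COUNT(*) AS n FROM employees GROUP BY hire_year

Execution result:
hire_year | n
2016 | 2
2018 | 3
2019 | 2
2020 | 2
2021 | 2
2023 | 2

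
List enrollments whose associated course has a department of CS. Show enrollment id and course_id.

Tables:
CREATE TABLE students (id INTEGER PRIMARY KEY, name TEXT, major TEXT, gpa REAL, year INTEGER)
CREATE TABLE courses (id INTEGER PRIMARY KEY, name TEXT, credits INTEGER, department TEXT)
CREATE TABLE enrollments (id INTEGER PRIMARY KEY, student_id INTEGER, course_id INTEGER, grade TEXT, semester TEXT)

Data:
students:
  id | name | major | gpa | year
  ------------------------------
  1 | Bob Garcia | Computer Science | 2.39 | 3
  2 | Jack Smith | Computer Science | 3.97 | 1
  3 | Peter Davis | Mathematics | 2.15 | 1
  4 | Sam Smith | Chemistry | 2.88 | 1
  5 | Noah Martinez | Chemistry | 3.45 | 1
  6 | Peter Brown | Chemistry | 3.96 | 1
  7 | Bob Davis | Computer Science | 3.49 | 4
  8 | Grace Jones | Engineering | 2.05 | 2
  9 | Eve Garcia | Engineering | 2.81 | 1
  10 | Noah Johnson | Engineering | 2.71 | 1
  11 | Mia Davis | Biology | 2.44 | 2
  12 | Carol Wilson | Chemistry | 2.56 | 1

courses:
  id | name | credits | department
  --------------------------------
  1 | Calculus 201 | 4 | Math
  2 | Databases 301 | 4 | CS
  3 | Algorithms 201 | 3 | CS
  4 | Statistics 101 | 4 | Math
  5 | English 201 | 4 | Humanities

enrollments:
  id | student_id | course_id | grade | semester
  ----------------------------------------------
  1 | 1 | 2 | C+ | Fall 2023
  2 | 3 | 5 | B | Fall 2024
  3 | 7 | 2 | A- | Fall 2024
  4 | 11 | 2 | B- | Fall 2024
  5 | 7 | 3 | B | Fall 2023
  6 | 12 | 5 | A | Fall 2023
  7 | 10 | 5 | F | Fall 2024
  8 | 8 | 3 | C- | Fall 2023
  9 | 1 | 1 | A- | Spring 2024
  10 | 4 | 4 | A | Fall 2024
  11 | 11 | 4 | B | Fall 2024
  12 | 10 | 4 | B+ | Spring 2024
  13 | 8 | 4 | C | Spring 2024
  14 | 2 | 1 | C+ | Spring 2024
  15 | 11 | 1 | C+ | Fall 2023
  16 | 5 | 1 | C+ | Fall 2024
SELECT id, course_id FROM enrollments WHERE course_id IN (SELECT id FROM courses WHERE department = 'CS')

Execution result:
id | course_id
1 | 2
3 | 2
4 | 2
5 | 3
8 | 3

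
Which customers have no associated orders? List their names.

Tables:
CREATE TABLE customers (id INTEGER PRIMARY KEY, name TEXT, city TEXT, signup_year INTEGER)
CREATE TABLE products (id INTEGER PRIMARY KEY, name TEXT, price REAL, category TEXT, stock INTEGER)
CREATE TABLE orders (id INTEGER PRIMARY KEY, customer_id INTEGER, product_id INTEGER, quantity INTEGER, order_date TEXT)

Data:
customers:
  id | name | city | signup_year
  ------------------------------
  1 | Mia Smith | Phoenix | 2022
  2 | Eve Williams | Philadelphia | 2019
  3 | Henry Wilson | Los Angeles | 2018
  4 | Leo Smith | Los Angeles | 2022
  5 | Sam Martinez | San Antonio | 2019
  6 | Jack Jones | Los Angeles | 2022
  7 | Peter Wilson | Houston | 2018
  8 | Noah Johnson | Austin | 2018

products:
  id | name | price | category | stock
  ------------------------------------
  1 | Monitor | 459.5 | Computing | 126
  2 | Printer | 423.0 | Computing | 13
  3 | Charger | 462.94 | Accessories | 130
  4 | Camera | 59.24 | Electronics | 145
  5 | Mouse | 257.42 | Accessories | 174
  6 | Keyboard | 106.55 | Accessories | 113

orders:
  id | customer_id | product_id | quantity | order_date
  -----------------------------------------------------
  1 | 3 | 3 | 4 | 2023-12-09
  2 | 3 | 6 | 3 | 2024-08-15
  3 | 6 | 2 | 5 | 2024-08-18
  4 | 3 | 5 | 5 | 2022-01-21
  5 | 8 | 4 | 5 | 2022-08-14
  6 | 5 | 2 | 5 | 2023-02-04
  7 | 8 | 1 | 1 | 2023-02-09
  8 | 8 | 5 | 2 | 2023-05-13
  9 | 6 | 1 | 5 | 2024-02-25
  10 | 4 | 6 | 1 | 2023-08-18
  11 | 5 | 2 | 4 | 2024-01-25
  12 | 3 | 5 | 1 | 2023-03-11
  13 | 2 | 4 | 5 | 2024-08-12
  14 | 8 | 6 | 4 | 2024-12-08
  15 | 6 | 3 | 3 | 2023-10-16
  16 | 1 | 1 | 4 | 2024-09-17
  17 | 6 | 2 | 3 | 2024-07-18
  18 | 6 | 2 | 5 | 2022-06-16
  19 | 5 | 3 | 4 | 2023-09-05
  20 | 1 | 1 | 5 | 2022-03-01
SELECT p.name FROM customers p LEFT JOIN orders c ON c.customer_id = p.id WHERE c.id IS NULL

Execution result:
Peter Wilson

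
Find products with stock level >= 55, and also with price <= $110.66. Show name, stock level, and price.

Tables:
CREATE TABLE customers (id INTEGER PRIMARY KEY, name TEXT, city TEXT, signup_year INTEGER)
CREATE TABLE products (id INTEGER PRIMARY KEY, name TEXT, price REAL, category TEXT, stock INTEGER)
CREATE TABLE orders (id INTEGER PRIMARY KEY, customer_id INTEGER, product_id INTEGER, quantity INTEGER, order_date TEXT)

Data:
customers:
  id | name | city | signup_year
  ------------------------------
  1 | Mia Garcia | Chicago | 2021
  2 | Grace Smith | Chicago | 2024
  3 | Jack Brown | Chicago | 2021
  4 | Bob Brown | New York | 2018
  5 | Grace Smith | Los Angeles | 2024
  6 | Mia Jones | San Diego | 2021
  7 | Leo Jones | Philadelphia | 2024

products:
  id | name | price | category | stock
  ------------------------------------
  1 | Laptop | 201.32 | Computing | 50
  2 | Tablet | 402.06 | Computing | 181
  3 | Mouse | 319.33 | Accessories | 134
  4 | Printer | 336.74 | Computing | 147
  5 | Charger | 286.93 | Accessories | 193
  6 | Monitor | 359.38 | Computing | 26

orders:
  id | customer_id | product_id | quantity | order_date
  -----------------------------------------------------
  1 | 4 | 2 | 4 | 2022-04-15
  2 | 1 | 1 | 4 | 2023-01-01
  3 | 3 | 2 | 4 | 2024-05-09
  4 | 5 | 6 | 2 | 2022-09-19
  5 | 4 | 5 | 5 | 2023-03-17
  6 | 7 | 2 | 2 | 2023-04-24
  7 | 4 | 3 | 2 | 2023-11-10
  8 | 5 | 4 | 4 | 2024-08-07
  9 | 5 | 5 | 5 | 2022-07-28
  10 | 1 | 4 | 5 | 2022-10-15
SELECT name, stock, price FROM products WHERE stock >= 55 AND price <= 110.66

Execution result:
(no rows)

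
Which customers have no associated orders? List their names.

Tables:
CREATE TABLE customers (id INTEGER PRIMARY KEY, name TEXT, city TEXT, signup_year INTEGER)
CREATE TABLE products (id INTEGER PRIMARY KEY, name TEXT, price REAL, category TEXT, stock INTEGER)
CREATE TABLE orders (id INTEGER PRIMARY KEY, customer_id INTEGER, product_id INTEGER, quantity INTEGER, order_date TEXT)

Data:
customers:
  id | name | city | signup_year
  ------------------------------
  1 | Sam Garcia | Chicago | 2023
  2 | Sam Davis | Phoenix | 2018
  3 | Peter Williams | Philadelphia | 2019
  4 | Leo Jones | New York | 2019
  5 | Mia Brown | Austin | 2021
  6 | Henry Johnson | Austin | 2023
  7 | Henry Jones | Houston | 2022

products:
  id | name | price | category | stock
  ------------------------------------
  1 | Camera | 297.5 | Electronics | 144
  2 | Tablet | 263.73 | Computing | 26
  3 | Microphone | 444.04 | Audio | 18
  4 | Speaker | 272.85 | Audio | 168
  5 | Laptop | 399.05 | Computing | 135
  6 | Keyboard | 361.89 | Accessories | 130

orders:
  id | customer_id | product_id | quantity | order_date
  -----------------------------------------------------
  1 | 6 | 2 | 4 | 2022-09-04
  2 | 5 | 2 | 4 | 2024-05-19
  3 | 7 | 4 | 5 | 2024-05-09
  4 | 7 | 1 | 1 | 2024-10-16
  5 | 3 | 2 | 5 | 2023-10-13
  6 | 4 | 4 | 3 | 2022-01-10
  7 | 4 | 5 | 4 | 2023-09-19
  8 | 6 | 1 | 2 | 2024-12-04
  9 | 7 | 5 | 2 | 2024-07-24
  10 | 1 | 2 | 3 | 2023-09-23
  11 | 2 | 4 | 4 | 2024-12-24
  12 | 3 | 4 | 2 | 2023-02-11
SELECT p.name FROM customers p LEFT JOIN orders c ON c.customer_id = p.id WHERE c.id IS NULL

Execution result:
(no rows)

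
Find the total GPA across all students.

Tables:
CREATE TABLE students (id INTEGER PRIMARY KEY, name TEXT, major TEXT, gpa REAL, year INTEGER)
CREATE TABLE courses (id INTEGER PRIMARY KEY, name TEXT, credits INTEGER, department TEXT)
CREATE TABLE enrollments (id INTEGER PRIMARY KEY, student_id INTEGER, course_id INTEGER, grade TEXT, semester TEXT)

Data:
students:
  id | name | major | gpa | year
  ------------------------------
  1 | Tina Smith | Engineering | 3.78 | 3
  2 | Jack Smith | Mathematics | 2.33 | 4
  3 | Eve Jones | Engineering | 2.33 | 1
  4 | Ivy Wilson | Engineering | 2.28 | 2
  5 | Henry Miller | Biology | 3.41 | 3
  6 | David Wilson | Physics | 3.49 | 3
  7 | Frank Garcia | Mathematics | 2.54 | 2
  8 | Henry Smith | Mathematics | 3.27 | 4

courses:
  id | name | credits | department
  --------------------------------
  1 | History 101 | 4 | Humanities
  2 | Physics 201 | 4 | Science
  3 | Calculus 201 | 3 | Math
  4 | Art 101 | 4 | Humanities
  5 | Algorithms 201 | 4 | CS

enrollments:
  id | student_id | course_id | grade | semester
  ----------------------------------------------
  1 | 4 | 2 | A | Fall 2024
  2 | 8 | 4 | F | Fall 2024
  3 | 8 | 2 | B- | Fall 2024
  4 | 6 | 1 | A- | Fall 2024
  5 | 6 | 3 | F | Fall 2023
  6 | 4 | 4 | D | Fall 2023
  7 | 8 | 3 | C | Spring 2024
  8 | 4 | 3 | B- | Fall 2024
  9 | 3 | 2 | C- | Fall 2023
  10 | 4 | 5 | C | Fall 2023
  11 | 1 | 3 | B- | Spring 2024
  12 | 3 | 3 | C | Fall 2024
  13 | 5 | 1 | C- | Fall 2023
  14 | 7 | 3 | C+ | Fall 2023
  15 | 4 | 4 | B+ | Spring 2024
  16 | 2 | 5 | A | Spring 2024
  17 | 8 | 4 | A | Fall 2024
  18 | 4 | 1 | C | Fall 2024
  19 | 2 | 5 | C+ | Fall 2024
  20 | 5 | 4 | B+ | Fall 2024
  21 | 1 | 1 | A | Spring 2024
SELECT SUM(gpa) FROM students

Execution result:
23.43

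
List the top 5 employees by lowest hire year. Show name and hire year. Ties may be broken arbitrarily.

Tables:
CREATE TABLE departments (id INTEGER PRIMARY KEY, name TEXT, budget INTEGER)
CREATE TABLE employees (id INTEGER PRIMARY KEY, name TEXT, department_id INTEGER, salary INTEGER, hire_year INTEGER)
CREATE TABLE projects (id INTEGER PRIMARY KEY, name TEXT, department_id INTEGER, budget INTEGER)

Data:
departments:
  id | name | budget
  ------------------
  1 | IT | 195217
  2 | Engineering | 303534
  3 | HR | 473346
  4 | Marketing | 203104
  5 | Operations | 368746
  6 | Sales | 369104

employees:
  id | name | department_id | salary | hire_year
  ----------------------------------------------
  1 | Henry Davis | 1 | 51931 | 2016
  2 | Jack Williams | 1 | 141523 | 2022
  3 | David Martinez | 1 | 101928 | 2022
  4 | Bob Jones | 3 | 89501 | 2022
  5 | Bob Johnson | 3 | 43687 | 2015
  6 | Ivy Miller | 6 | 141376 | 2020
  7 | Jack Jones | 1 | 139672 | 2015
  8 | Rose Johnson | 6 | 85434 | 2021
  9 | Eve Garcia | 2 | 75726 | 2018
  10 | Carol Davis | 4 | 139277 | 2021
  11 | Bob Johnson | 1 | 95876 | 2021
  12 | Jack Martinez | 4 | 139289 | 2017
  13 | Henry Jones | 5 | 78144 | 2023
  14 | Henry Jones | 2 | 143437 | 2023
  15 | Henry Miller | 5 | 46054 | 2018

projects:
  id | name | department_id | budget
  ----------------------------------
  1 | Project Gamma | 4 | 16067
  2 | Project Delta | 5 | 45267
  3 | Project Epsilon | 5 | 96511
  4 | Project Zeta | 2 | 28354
SELECT name, hire_year FROM employees ORDER BY hire_year ASC LIMIT 5

Execution result:
name | hire_year
Bob Johnson | 2015
Jack Jones | 2015
Henry Davis | 2016
Jack Martinez | 2017
Eve Garcia | 2018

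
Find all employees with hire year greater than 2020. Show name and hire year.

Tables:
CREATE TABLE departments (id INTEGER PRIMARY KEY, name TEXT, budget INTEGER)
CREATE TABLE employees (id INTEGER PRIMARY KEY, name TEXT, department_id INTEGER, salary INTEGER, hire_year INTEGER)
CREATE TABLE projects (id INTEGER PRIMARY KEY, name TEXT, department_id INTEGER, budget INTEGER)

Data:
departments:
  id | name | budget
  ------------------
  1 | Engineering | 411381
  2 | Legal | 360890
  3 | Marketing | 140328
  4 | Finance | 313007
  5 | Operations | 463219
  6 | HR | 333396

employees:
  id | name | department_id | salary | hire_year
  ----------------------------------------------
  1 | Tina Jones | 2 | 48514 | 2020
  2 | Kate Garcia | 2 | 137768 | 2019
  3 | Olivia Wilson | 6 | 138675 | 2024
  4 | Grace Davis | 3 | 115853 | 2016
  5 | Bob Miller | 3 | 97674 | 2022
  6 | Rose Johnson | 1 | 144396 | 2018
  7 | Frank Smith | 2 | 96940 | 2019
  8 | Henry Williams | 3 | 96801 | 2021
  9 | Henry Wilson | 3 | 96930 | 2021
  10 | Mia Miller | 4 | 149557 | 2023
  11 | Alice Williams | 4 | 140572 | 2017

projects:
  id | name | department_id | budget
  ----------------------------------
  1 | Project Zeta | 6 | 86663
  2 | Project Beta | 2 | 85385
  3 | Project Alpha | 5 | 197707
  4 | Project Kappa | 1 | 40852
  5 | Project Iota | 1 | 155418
SELECT name, hire_year FROM employees WHERE hire_year > 2020

Execution result:
name | hire_year
Olivia Wilson | 2024
Bob Miller | 2022
Henry Williams | 2021
Henry Wilson | 2021
Mia Miller | 2023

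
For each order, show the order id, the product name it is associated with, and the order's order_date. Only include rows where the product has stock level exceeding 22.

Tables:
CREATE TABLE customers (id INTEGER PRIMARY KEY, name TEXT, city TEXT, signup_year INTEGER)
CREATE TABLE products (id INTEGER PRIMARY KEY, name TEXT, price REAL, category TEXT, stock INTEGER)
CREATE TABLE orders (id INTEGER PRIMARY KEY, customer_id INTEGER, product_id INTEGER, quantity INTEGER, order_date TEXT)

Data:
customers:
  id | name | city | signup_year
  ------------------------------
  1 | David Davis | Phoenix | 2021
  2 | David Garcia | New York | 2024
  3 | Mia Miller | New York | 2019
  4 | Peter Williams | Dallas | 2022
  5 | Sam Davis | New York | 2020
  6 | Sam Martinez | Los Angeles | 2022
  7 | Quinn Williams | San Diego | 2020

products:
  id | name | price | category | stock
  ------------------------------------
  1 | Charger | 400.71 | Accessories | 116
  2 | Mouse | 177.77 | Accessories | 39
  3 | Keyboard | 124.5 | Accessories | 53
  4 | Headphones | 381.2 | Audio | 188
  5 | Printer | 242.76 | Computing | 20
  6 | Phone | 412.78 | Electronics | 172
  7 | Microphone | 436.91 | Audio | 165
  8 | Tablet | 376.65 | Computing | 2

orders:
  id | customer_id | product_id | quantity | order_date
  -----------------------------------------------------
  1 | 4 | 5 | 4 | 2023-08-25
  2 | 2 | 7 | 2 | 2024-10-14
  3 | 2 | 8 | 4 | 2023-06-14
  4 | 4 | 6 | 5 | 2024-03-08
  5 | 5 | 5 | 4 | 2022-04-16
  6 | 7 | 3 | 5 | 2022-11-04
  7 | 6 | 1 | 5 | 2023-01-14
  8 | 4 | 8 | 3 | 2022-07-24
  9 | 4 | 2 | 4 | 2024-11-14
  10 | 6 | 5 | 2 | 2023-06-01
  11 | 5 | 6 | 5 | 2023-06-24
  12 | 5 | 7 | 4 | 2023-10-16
SELECT c.id, p.name AS product, c.order_date FROM orders c JOIN products p ON c.product_id = p.id WHERE p.stock > 22

Execution result:
id | product | order_date
2 | Microphone | 2024-10-14
4 | Phone | 2024-03-08
6 | Keyboard | 2022-11-04
7 | Charger | 2023-01-14
9 | Mouse | 2024-11-14
11 | Phone | 2023-06-24
12 | Microphone | 2023-10-16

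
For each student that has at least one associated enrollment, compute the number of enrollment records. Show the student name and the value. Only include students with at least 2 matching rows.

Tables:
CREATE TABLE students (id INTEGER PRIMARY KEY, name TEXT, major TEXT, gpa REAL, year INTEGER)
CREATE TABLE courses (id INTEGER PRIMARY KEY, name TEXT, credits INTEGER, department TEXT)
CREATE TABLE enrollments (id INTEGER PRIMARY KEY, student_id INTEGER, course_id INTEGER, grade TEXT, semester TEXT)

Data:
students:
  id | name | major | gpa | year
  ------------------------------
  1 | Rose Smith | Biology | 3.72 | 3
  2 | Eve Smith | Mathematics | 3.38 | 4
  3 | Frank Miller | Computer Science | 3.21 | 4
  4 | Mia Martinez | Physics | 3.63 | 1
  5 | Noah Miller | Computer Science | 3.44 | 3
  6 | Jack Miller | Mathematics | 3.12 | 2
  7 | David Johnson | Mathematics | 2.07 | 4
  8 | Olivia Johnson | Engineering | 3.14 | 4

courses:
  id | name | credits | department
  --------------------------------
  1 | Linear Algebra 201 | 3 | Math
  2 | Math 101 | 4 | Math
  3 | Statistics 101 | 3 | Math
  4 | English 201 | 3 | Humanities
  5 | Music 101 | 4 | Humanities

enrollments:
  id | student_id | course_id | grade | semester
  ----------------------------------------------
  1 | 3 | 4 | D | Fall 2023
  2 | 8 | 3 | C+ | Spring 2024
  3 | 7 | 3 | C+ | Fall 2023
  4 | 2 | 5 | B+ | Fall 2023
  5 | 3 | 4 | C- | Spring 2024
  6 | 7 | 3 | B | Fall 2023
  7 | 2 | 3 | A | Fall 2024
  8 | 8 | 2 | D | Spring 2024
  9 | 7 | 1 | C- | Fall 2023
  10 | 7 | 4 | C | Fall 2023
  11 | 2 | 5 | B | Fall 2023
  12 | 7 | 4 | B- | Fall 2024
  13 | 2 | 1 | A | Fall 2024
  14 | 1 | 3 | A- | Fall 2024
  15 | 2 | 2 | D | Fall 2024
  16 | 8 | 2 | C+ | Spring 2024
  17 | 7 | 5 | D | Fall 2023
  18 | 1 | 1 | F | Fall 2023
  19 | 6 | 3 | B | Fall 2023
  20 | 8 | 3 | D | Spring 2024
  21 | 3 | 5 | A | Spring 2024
SELECT p.name, COUNT(*) AS n FROM enrollments c JOIN students p ON c.student_id = p.id GROUP BY p.id, p.name HAVING COUNT(*) >= 2

Execution result:
name | n
Rose Smith | 2
Eve Smith | 5
Frank Miller | 3
David Johnson | 6
Olivia Johnson | 4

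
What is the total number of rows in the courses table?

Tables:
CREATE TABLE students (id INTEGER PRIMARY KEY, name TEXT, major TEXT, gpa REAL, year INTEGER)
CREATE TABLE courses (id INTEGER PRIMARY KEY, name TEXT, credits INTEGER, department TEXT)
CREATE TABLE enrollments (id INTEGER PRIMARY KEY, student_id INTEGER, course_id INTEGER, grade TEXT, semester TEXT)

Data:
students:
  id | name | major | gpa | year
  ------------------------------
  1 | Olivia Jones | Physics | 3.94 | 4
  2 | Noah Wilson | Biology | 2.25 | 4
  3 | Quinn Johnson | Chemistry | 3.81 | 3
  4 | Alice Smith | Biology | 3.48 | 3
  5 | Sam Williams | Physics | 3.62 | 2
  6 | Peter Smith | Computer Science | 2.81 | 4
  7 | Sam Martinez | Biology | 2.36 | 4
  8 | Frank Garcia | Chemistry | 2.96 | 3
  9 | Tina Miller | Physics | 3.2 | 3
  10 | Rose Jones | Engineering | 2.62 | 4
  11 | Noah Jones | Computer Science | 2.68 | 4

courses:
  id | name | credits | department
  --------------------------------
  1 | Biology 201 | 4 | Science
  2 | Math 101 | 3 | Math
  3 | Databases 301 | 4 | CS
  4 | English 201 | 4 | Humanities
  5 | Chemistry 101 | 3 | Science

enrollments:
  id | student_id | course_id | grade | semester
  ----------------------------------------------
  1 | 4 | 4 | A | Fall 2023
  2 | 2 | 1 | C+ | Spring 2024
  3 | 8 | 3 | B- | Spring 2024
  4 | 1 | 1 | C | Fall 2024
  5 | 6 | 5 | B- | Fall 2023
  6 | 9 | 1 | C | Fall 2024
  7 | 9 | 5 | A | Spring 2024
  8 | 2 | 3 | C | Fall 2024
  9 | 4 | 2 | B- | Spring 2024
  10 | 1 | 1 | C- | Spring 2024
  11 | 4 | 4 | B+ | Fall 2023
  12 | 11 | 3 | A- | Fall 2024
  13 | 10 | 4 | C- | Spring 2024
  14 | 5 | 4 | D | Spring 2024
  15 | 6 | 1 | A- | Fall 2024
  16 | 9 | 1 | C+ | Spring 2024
SELECT COUNT(*) FROM courses

Execution result:
5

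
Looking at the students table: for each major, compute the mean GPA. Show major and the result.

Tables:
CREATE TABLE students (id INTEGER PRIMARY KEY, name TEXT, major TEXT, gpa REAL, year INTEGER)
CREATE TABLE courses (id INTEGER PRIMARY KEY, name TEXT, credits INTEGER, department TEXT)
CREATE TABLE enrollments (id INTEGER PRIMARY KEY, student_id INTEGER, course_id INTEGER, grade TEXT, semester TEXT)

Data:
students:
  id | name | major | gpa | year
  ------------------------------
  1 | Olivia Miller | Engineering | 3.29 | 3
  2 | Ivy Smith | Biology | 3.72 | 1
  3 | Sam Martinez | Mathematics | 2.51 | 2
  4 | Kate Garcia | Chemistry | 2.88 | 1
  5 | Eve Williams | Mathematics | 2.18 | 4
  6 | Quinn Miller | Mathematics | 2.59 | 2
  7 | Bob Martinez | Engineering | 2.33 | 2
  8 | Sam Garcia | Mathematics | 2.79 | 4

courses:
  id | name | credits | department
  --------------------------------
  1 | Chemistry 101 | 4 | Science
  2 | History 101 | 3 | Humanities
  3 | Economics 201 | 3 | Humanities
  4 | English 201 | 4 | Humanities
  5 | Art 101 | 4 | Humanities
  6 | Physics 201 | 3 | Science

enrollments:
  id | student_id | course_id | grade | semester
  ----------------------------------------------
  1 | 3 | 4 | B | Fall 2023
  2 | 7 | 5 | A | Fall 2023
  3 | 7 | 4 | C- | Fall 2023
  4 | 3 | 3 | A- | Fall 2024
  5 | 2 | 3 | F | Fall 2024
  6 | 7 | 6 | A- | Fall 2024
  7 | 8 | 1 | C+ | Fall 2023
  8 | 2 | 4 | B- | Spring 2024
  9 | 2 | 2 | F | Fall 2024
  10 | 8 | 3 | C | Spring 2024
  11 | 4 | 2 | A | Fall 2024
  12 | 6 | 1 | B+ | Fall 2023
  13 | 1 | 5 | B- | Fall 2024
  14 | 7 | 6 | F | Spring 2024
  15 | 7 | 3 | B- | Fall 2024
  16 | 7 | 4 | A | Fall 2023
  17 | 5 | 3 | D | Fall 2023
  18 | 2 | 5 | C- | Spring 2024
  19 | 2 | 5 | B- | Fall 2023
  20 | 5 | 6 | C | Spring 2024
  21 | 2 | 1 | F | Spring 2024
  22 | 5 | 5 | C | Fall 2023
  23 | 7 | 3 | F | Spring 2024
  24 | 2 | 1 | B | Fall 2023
SELECT major, AVG(gpa) AS avg_gpa FROM students GROUP BY major

Execution result:
major | avg_gpa
Biology | 3.72
Chemistry | 2.88
Engineering | 2.81
Mathematics | 2.52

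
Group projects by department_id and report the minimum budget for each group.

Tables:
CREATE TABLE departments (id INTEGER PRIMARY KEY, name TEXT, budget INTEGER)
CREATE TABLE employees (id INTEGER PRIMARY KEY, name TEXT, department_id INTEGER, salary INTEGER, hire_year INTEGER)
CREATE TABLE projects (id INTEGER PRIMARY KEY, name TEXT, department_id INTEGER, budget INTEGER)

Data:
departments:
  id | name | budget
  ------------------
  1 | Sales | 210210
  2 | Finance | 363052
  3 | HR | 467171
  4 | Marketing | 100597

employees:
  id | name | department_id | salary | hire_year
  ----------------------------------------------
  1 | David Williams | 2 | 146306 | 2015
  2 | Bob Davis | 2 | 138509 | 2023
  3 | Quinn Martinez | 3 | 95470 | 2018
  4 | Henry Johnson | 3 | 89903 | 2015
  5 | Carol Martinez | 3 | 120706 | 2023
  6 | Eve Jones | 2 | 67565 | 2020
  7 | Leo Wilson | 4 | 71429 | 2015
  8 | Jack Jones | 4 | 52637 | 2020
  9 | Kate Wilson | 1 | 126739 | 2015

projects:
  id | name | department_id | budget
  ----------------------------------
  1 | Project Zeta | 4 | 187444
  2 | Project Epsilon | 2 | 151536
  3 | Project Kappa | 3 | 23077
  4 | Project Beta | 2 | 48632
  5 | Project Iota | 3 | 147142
SELECT department_id, MIN(budget) AS min_budget FROM projects GROUP BY department_id

Execution result:
department_id | min_budget
2 | 48632
3 | 23077
4 | 187444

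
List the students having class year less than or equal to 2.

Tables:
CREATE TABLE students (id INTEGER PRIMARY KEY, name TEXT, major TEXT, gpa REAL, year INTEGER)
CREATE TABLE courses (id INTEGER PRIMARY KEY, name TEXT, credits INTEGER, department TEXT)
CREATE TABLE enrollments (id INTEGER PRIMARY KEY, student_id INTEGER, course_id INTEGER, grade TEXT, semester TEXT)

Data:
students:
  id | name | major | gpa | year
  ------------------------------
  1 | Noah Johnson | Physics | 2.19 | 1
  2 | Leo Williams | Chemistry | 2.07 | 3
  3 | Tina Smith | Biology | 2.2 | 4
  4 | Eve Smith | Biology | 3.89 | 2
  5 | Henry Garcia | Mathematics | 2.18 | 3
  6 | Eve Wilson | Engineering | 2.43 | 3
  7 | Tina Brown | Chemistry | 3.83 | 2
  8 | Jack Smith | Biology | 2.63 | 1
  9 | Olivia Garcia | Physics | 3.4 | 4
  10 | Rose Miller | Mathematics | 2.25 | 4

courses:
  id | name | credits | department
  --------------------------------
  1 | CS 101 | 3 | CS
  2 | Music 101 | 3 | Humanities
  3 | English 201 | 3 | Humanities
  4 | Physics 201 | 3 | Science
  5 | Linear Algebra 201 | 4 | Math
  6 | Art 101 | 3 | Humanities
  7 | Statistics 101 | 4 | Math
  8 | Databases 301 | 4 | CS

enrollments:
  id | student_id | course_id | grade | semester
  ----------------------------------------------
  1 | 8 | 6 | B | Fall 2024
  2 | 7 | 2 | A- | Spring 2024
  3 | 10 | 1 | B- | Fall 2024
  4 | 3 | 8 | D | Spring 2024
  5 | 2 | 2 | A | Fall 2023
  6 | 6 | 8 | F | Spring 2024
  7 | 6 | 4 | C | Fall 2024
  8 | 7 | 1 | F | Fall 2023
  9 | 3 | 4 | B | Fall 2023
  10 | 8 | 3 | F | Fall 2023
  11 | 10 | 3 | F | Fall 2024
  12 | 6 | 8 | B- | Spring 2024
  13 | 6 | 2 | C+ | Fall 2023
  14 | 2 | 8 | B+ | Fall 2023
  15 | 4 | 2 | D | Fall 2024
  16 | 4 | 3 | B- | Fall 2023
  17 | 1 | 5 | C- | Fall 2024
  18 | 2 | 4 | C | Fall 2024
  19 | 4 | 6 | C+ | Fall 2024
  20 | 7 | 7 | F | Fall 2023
SELECT name, year FROM students WHERE year <= 2

Execution result:
name | year
Noah Johnson | 1
Eve Smith | 2
Tina Brown | 2
Jack Smith | 1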